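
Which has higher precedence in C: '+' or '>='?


'+' is additive (level 9); '>=' is relational (level 7)
Higher level binds tighter
'+' has higher precedence than '>='


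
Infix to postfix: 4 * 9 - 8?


Left to right (same or higher precedence on left)
Postfix: 4 9 * 8 -


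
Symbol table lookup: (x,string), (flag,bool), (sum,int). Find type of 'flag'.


Lookup 'flag' → type bool


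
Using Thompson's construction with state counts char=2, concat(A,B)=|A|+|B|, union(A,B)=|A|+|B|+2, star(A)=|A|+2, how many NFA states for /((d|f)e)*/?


Syntax tree has 3 char leaf(s), 1 union(s), 1 star(s)
chars contribute 3×2 = 6; each union adds +2; each star adds +2
Total: 6 + 2 + 2 = 10 states


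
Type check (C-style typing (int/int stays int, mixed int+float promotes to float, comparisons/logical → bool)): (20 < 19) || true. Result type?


Operand types: bool || bool
Rule: logical operators take bool operands and yield bool
Result type: bool


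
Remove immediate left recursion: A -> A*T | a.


Left-recursive alternatives: A*T; non-recursive: a
Introduce A': A -> aA', A' -> *TA' | ε


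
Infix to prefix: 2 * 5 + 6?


left-to-right (same/higher precedence on left): tree is (+ (* 2 5) 6)
Prefix: + * 2 5 6


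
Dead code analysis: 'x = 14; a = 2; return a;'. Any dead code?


x is assigned but never read
Dead: 'x = 14'


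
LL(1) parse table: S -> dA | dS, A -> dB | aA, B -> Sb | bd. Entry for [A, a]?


For [A, a]: 'a' ∈ FIRST(aA)
Entry: A -> aA


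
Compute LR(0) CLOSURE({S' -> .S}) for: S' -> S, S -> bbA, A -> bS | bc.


Start: S' -> .S
For each item with dot before a nonterminal B, add B -> .γ for every B-production
Closure: [S' -> .S, S -> .bbA]


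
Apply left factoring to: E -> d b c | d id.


Common prefix: 'd'
Factored: E -> d E', E' -> b c | id


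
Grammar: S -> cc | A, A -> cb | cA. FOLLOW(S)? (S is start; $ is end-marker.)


$ ∈ FOLLOW(S). For each A -> αBβ: add FIRST(β)\{ε} to FOLLOW(B); if β nullable, add FOLLOW(A).
FOLLOW(S) = {$}


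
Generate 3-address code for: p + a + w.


Break into single-operator statements:
t1 = p + a
t2 = t1 + w


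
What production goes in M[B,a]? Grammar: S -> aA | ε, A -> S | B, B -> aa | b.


For [B, a]: 'a' ∈ FIRST(aa)
Entry: B -> aa


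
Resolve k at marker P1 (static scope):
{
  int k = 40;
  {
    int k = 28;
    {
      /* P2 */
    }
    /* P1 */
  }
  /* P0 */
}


k declared in the same block as P1
k = 28


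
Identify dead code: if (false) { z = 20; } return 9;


condition is constant false, so the whole block is unreachable
Dead: 'if (false) { z = 20; }'


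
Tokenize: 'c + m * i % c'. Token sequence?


Scan left to right, longest-match per lexeme
Tokens: ID(c), OP(+), ID(m), OP(*), ID(i), OP(%), ID(c)


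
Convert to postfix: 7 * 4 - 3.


Left to right (same or higher precedence on left)
Postfix: 7 4 * 3 -


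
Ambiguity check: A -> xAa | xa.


balanced x^n…a^n: each string has a unique parse
Unambiguous


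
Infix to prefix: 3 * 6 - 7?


left-to-right (same/higher precedence on left): tree is (- (* 3 6) 7)
Prefix: - * 3 6 7


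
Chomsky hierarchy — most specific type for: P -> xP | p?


Right-linear: every RHS is a terminal or a terminal followed by one nonterminal
Classification: Type 3 (Regular)


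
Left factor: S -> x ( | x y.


Common prefix: 'x'
Factored: S -> x S', S' -> ( | y


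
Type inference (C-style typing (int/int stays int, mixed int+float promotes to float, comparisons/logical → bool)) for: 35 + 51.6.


Operand types: int + float
Rule: mixed int/float promotes to float; int/int stays int
Result type: float


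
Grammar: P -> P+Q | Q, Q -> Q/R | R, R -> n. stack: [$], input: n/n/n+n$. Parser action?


no handle on stack; shift 'n'
Action: shift


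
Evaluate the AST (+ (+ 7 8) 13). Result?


Evaluate inner: (+ 7 8) = 15
Evaluate root: (+ 15 13) = 28
Result: 28


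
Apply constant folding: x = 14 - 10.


14 - 10 = 4 at compile time
Optimized: x = 4


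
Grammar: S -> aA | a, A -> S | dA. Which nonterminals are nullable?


A nonterminal is nullable iff some alternative derives ε (directly, or every symbol in it is nullable)
Nullable: {}


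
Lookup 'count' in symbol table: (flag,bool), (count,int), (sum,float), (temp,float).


Lookup 'count' → type int


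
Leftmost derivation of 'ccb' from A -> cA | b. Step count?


Derivation: A => cA => ccA => ccb
Steps: 3


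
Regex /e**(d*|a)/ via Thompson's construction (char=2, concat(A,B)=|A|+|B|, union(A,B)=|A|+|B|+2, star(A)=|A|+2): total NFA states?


Syntax tree has 3 char leaf(s), 1 union(s), 3 star(s)
chars contribute 3×2 = 6; each union adds +2; each star adds +2
Total: 6 + 2 + 6 = 14 states


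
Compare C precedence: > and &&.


'>' is relational (level 7); '&&' is logical AND (level 2)
Higher level binds tighter
'>' has higher precedence than '&&'


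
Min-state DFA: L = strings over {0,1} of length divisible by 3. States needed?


Track length mod 3: states 0..2, accept at 0
Minimal DFA: 3 states


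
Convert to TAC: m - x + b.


Break into single-operator statements:
t1 = m - x
t2 = t1 + b


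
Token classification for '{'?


Pattern: delimiter/punctuation
Type: PUNCTUATION


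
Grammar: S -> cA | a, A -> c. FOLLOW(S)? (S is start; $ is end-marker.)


$ ∈ FOLLOW(S). For each A -> αBβ: add FIRST(β)\{ε} to FOLLOW(B); if β nullable, add FOLLOW(A).
FOLLOW(S) = {$}


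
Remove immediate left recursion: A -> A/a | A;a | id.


Left-recursive alternatives: A/a, A;a; non-recursive: id
Introduce A': A -> idA', A' -> /aA' | ;aA' | ε


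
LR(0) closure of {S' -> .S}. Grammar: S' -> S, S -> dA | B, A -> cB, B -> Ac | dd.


Start: S' -> .S
For each item with dot before a nonterminal B, add B -> .γ for every B-production
Closure: [S' -> .S, S -> .dA, S -> .B, B -> .Ac, B -> .dd, A -> .cB]


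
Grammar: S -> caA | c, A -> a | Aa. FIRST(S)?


Per alternative of S: FIRST(caA) = {c}; FIRST(c) = {c}
FIRST(S) = {c}


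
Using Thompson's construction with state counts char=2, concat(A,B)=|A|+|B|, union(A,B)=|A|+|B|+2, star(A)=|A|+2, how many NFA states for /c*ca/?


Syntax tree has 3 char leaf(s), 0 union(s), 1 star(s)
chars contribute 3×2 = 6; each union adds +2; each star adds +2
Total: 6 + 0 + 2 = 8 states


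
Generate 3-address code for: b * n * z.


Break into single-operator statements:
t1 = b * n
t2 = t1 * z


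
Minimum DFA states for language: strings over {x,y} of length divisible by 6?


Track length mod 6: states 0..5, accept at 0
Minimal DFA: 6 states


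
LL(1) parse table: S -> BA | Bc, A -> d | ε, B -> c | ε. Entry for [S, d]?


For [S, d]: 'd' ∈ FIRST(BA)
Entry: S -> BA


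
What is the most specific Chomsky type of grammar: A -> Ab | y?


Left-linear: every RHS is a terminal or one nonterminal followed by a terminal
Classification: Type 3 (Regular)


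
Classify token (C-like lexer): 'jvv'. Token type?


Pattern: letter/underscore followed by alphanumerics, not a keyword
Type: IDENTIFIER


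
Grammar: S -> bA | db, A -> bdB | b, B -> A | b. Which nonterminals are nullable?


A nonterminal is nullable iff some alternative derives ε (directly, or every symbol in it is nullable)
Nullable: {}


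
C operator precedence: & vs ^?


'&' is bitwise AND (level 5); '^' is bitwise XOR (level 4)
Higher level binds tighter
'&' has higher precedence than '^'


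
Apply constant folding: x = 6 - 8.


6 - 8 = -2 at compile time
Optimized: x = -2


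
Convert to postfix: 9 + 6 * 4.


* has higher precedence, evaluate 6*4 first
Postfix: 9 6 4 * +


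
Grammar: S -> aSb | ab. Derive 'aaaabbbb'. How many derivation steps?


Derivation: S => aSb => aaSbb => aaaSbbb => aaaabbbb
Steps: 4


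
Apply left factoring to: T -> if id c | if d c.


Common prefix: 'if'
Factored: T -> if T', T' -> id c | d c


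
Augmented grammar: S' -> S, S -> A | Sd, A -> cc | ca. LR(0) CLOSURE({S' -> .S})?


Start: S' -> .S
For each item with dot before a nonterminal B, add B -> .γ for every B-production
Closure: [S' -> .S, S -> .A, S -> .Sd, A -> .cc, A -> .ca]


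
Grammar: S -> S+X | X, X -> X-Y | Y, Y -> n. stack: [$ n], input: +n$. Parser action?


'n' on top is the handle for Y -> n
Action: reduce (Y -> n)


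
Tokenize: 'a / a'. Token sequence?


Scan left to right, longest-match per lexeme
Tokens: ID(a), OP(/), ID(a)


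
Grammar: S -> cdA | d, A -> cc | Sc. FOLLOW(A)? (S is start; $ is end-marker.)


$ ∈ FOLLOW(S). For each A -> αBβ: add FIRST(β)\{ε} to FOLLOW(B); if β nullable, add FOLLOW(A).
FOLLOW(A) = {$, c}


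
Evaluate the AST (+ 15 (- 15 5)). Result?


Evaluate inner: (- 15 5) = 10
Evaluate root: (+ 15 10) = 25
Result: 25


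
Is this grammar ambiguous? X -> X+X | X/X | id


'id+id/id' has two parse trees (no precedence encoded between + and /)
Ambiguous


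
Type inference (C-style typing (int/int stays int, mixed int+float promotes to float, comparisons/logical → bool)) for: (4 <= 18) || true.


Operand types: bool || bool
Rule: logical operators take bool operands and yield bool
Result type: bool


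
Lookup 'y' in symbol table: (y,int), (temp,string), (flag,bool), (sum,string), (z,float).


Lookup 'y' → type int


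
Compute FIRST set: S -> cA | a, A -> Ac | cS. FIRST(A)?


Per alternative of A: FIRST(Ac) = {c}; FIRST(cS) = {c}
FIRST(A) = {c}


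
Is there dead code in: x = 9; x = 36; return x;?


first assignment to x is overwritten before any read
Dead: 'x = 9'


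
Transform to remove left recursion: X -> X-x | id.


Left-recursive alternatives: X-x; non-recursive: id
Introduce X': X -> idX', X' -> -xX' | ε


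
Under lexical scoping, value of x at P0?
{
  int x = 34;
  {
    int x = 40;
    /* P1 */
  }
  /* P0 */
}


x declared in the same block as P0
x = 34


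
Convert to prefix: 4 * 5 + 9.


left-to-right (same/higher precedence on left): tree is (+ (* 4 5) 9)
Prefix: + * 4 5 9


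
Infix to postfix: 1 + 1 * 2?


* has higher precedence, evaluate 1*2 first
Postfix: 1 1 2 * +


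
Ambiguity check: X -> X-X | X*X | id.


'id-id*id' has two parse trees (no precedence encoded between - and *)
Ambiguous


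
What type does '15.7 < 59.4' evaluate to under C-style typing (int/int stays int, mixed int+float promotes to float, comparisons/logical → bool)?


Operand types: float < float
Rule: comparison yields bool
Result type: bool


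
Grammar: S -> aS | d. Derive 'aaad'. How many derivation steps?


Derivation: S => aS => aaS => aaaS => aaad
Steps: 4


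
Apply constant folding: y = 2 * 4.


2 * 4 = 8 at compile time
Optimized: y = 8


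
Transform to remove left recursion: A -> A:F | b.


Left-recursive alternatives: A:F; non-recursive: b
Introduce A': A -> bA', A' -> :FA' | ε


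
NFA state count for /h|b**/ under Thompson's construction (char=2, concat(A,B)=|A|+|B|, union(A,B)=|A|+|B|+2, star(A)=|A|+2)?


Syntax tree has 2 char leaf(s), 1 union(s), 2 star(s)
chars contribute 2×2 = 4; each union adds +2; each star adds +2
Total: 4 + 2 + 4 = 10 states


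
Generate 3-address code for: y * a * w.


Break into single-operator statements:
t1 = y * a
t2 = t1 * w


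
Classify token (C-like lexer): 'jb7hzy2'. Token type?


Pattern: letter/underscore followed by alphanumerics, not a keyword
Type: IDENTIFIER


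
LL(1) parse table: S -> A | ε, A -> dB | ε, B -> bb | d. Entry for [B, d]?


For [B, d]: 'd' ∈ FIRST(d)
Entry: B -> d


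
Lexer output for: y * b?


Scan left to right, longest-match per lexeme
Tokens: ID(y), OP(*), ID(b)


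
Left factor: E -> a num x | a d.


Common prefix: 'a'
Factored: E -> a E', E' -> num x | d


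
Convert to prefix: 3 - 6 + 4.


left-to-right (same/higher precedence on left): tree is (+ (- 3 6) 4)
Prefix: + - 3 6 4


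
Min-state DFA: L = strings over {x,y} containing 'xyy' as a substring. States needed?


KMP-style automaton: 3 progress states + 1 absorbing accept = 4
Minimal DFA: 4 states


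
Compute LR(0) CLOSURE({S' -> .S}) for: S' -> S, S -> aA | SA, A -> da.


Start: S' -> .S
For each item with dot before a nonterminal B, add B -> .γ for every B-production
Closure: [S' -> .S, S -> .aA, S -> .SA]


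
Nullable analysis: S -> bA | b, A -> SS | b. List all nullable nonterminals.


A nonterminal is nullable iff some alternative derives ε (directly, or every symbol in it is nullable)
Nullable: {}


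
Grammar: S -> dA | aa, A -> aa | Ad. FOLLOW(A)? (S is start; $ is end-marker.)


$ ∈ FOLLOW(S). For each A -> αBβ: add FIRST(β)\{ε} to FOLLOW(B); if β nullable, add FOLLOW(A).
FOLLOW(A) = {$, d}


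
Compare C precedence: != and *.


'*' is multiplicative (level 10); '!=' is equality (level 6)
Higher level binds tighter
'*' has higher precedence than '!='


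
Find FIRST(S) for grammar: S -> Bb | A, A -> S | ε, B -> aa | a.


Per alternative of S: FIRST(Bb) = {a}; FIRST(A) = {a, ε}
FIRST(S) = {a, ε}


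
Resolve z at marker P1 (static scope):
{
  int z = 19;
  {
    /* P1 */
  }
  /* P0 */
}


P1's block does not declare z; resolves to the enclosing declaration at depth 0
z = 19


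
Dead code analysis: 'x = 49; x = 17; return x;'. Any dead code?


first assignment to x is overwritten before any read
Dead: 'x = 49'


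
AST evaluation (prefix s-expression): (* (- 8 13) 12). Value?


Evaluate inner: (- 8 13) = -5
Evaluate root: (* -5 12) = -60
Result: -60


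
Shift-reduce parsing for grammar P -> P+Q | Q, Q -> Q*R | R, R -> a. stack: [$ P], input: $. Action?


start symbol P on stack, input exhausted
Action: accept


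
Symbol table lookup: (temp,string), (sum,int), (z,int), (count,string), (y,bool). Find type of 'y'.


Lookup 'y' → type bool


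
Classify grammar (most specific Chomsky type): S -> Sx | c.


Left-linear: every RHS is a terminal or one nonterminal followed by a terminal
Classification: Type 3 (Regular)


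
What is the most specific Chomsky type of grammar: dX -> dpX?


LHS has context (more than one symbol) and |LHS| ≤ |RHS|
Classification: Type 1 (Context-Sensitive)


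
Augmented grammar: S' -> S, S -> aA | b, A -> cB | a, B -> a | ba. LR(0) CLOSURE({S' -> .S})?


Start: S' -> .S
For each item with dot before a nonterminal B, add B -> .γ for every B-production
Closure: [S' -> .S, S -> .aA, S -> .b]


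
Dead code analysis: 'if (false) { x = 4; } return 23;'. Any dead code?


condition is constant false, so the whole block is unreachable
Dead: 'if (false) { x = 4; }'


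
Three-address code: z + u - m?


Break into single-operator statements:
t1 = z + u
t2 = t1 - m


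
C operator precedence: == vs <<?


'<<' is shift (level 8); '==' is equality (level 6)
Higher level binds tighter
'<<' has higher precedence than '=='


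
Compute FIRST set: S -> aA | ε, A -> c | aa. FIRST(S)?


Per alternative of S: FIRST(aA) = {a}; FIRST(ε) = {ε}
FIRST(S) = {a, ε}


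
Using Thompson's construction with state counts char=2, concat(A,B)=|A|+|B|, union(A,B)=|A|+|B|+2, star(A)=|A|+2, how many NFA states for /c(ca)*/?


Syntax tree has 3 char leaf(s), 0 union(s), 1 star(s)
chars contribute 3×2 = 6; each union adds +2; each star adds +2
Total: 6 + 0 + 2 = 8 states


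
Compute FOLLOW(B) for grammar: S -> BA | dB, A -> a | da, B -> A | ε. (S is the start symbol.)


$ ∈ FOLLOW(S). For each A -> αBβ: add FIRST(β)\{ε} to FOLLOW(B); if β nullable, add FOLLOW(A).
FOLLOW(B) = {$, a, d}


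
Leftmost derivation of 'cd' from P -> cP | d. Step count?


Derivation: P => cP => cd
Steps: 2


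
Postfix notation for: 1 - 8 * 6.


* has higher precedence, evaluate 8*6 first
Postfix: 1 8 6 * -


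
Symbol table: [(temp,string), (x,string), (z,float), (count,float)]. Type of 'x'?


Lookup 'x' → type string


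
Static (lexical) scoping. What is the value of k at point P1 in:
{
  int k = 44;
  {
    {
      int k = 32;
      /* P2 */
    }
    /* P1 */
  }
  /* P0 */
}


P1's block does not declare k; resolves to the enclosing declaration at depth 0
k = 44


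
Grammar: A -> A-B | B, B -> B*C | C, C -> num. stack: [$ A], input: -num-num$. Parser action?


shift '-' to continue A -> A-B
Action: shift


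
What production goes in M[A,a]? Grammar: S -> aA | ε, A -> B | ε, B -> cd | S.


For [A, a]: 'a' ∈ FIRST(B)
Entry: A -> B


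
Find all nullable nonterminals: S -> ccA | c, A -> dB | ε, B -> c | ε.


A nonterminal is nullable iff some alternative derives ε (directly, or every symbol in it is nullable)
Nullable: {A, B}


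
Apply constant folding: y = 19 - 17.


19 - 17 = 2 at compile time
Optimized: y = 2


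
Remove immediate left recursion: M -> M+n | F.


Left-recursive alternatives: M+n; non-recursive: F
Introduce M': M -> FM', M' -> +nM' | ε


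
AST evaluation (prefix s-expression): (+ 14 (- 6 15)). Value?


Evaluate inner: (- 6 15) = -9
Evaluate root: (+ 14 -9) = 5
Result: 5


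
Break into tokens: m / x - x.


Scan left to right, longest-match per lexeme
Tokens: ID(m), OP(/), ID(x), OP(-), ID(x)


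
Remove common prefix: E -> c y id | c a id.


Common prefix: 'c'
Factored: E -> c E', E' -> y id | a id


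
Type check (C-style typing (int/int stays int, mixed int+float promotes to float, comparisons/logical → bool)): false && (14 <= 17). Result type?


Operand types: bool && bool
Rule: logical operators take bool operands and yield bool
Result type: bool


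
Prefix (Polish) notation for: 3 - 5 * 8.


'*' binds tighter: tree is (- 3 (* 5 8))
Prefix: - 3 * 5 8


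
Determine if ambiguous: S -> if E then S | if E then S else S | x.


dangling else: 'if E then if E then x else x' parses two ways
Ambiguous


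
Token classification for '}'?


Pattern: delimiter/punctuation
Type: PUNCTUATION


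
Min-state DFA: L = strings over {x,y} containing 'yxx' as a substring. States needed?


KMP-style automaton: 3 progress states + 1 absorbing accept = 4
Minimal DFA: 4 states


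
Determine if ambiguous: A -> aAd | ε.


balanced a^n…d^n: each string has a unique parse
Unambiguous


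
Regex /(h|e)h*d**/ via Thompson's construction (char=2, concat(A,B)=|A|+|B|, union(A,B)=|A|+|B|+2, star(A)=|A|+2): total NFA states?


Syntax tree has 4 char leaf(s), 1 union(s), 3 star(s)
chars contribute 4×2 = 8; each union adds +2; each star adds +2
Total: 8 + 2 + 6 = 16 states


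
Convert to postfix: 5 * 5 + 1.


Left to right (same or higher precedence on left)
Postfix: 5 5 * 1 +


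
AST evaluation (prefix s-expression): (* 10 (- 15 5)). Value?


Evaluate inner: (- 15 5) = 10
Evaluate root: (* 10 10) = 100
Result: 100


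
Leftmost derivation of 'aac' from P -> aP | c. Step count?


Derivation: P => aP => aaP => aac
Steps: 3


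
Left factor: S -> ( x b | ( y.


Common prefix: '('
Factored: S -> ( S', S' -> x b | y


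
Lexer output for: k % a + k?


Scan left to right, longest-match per lexeme
Tokens: ID(k), OP(%), ID(a), OP(+), ID(k)


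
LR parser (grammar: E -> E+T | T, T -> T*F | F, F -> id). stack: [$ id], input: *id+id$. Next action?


'id' on top is the handle for F -> id
Action: reduce (F -> id)


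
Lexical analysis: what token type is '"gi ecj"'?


Pattern: double-quoted sequence
Type: STRING_LITERAL


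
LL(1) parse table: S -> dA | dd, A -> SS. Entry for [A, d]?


For [A, d]: 'd' ∈ FIRST(SS)
Entry: A -> SS


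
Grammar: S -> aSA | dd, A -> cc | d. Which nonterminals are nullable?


A nonterminal is nullable iff some alternative derives ε (directly, or every symbol in it is nullable)
Nullable: {}


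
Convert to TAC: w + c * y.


Break into single-operator statements:
t1 = c * y
t2 = w + t1


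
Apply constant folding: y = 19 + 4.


19 + 4 = 23 at compile time
Optimized: y = 23


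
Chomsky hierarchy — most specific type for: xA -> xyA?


LHS has context (more than one symbol) and |LHS| ≤ |RHS|
Classification: Type 1 (Context-Sensitive)


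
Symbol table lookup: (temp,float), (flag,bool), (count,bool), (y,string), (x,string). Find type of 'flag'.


Lookup 'flag' → type bool


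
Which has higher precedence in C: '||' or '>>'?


'>>' is shift (level 8); '||' is logical OR (level 1)
Higher level binds tighter
'>>' has higher precedence than '||'


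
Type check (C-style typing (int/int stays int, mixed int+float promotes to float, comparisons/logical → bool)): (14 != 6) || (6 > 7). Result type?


Operand types: bool || bool
Rule: logical operators take bool operands and yield bool
Result type: bool


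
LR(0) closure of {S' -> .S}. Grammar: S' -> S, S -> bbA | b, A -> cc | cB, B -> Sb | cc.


Start: S' -> .S
For each item with dot before a nonterminal B, add B -> .γ for every B-production
Closure: [S' -> .S, S -> .bbA, S -> .b]


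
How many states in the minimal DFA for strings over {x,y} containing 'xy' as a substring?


KMP-style automaton: 2 progress states + 1 absorbing accept = 3
Minimal DFA: 3 states


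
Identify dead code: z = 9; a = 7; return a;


z is assigned but never read
Dead: 'z = 9'


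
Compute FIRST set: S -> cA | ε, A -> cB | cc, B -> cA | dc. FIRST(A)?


Per alternative of A: FIRST(cB) = {c}; FIRST(cc) = {c}
FIRST(A) = {c}


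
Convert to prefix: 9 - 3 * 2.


'*' binds tighter: tree is (- 9 (* 3 2))
Prefix: - 9 * 3 2


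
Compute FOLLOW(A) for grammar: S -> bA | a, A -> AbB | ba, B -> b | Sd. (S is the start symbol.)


$ ∈ FOLLOW(S). For each A -> αBβ: add FIRST(β)\{ε} to FOLLOW(B); if β nullable, add FOLLOW(A).
FOLLOW(A) = {$, b, d}


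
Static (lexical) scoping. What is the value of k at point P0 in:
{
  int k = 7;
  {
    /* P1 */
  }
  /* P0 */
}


k declared in the same block as P0
k = 7


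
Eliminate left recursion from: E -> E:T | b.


Left-recursive alternatives: E:T; non-recursive: b
Introduce E': E -> bE', E' -> :TE' | ε


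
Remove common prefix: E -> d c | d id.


Common prefix: 'd'
Factored: E -> d E', E' -> c | id


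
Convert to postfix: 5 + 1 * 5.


* has higher precedence, evaluate 1*5 first
Postfix: 5 1 5 * +


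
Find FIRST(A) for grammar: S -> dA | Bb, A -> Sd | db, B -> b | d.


Per alternative of A: FIRST(Sd) = {b, d}; FIRST(db) = {d}
FIRST(A) = {b, d}


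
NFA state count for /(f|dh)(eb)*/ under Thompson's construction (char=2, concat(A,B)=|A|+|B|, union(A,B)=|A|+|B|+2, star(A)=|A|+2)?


Syntax tree has 5 char leaf(s), 1 union(s), 1 star(s)
chars contribute 5×2 = 10; each union adds +2; each star adds +2
Total: 10 + 2 + 2 = 14 states


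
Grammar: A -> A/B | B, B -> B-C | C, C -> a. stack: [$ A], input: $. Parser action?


start symbol A on stack, input exhausted
Action: accept


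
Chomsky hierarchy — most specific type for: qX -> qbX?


LHS has context (more than one symbol) and |LHS| ≤ |RHS|
Classification: Type 1 (Context-Sensitive)


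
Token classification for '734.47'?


Pattern: digits with a decimal point
Type: FLOAT_LITERAL


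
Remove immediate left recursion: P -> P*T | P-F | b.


Left-recursive alternatives: P*T, P-F; non-recursive: b
Introduce P': P -> bP', P' -> *TP' | -FP' | ε


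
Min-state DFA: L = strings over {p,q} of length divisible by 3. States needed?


Track length mod 3: states 0..2, accept at 0
Minimal DFA: 3 states


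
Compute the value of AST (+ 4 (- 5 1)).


Evaluate inner: (- 5 1) = 4
Evaluate root: (+ 4 4) = 8
Result: 8


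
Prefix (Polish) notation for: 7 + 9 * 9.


'*' binds tighter: tree is (+ 7 (* 9 9))
Prefix: + 7 * 9 9


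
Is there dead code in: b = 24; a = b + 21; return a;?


b is read by a's definition; a is returned
No dead code


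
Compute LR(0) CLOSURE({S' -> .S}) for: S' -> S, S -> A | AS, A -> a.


Start: S' -> .S
For each item with dot before a nonterminal B, add B -> .γ for every B-production
Closure: [S' -> .S, S -> .A, S -> .AS, A -> .a]


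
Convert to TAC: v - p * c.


Break into single-operator statements:
t1 = p * c
t2 = v - t1


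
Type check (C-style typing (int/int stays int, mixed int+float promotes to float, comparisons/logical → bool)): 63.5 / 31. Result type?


Operand types: float / int
Rule: mixed int/float promotes to float; int/int stays int
Result type: float


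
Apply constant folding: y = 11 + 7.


11 + 7 = 18 at compile time
Optimized: y = 18


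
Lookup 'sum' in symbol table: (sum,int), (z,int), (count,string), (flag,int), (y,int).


Lookup 'sum' → type int


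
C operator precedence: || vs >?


'>' is relational (level 7); '||' is logical OR (level 1)
Higher level binds tighter
'>' has higher precedence than '||'


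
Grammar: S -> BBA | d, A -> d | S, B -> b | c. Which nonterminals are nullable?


A nonterminal is nullable iff some alternative derives ε (directly, or every symbol in it is nullable)
Nullable: {}


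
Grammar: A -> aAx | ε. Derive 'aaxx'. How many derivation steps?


Derivation: A => aAx => aaAxx => aaxx
Steps: 3


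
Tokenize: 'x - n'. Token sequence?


Scan left to right, longest-match per lexeme
Tokens: ID(x), OP(-), ID(n)


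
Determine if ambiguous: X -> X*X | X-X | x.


'x*x-x' has two parse trees (no precedence encoded between * and -)
Ambiguous


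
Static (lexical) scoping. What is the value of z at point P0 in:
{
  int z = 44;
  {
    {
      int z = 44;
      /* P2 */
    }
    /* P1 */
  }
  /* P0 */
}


z declared in the same block as P0
z = 44


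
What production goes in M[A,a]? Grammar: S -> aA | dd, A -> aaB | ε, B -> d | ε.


For [A, a]: 'a' ∈ FIRST(aaB)
Entry: A -> aaB


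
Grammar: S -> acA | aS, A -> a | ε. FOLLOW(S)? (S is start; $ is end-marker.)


$ ∈ FOLLOW(S). For each A -> αBβ: add FIRST(β)\{ε} to FOLLOW(B); if β nullable, add FOLLOW(A).
FOLLOW(S) = {$}


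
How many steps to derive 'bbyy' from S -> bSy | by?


Derivation: S => bSy => bbyy
Steps: 2


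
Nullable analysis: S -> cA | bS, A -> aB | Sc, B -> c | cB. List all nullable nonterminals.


A nonterminal is nullable iff some alternative derives ε (directly, or every symbol in it is nullable)
Nullable: {}


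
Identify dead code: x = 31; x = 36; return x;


first assignment to x is overwritten before any read
Dead: 'x = 31'


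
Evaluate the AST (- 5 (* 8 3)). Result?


Evaluate inner: (* 8 3) = 24
Evaluate root: (- 5 24) = -19
Result: -19


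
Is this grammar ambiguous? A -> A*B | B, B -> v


precedence layered via separate nonterminal B: deterministic
Unambiguous


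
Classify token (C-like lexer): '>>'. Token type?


Pattern: operator symbol
Type: OPERATOR


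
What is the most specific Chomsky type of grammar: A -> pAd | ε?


Single nonterminal LHS, but p^n d^n is not regular
Classification: Type 2 (Context-Free)


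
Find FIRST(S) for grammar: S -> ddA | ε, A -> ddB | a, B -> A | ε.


Per alternative of S: FIRST(ddA) = {d}; FIRST(ε) = {ε}
FIRST(S) = {d, ε}


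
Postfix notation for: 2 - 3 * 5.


* has higher precedence, evaluate 3*5 first
Postfix: 2 3 5 * -


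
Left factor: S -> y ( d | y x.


Common prefix: 'y'
Factored: S -> y S', S' -> ( d | x


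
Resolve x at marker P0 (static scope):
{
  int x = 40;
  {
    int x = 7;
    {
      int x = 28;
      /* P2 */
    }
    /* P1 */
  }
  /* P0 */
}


x declared in the same block as P0
x = 40


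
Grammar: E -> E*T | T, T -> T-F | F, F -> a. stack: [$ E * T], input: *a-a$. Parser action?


handle 'E*T' on top; lookahead ∈ FOLLOW(E) = {*, $}
Action: reduce (E -> E*T)


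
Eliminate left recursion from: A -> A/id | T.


Left-recursive alternatives: A/id; non-recursive: T
Introduce A': A -> TA', A' -> /idA' | ε


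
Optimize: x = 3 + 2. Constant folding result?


3 + 2 = 5 at compile time
Optimized: x = 5


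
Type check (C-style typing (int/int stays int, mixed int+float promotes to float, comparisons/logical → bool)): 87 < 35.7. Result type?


Operand types: int < float
Rule: comparison yields bool
Result type: bool


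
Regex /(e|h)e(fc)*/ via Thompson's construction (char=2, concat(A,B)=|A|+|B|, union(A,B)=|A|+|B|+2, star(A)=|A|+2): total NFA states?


Syntax tree has 5 char leaf(s), 1 union(s), 1 star(s)
chars contribute 5×2 = 10; each union adds +2; each star adds +2
Total: 10 + 2 + 2 = 14 states


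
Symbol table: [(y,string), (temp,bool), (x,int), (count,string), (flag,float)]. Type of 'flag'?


Lookup 'flag' → type float


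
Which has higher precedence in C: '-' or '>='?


'-' is additive (level 9); '>=' is relational (level 7)
Higher level binds tighter
'-' has higher precedence than '>='


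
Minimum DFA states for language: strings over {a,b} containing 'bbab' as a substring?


KMP-style automaton: 4 progress states + 1 absorbing accept = 5
Minimal DFA: 5 states


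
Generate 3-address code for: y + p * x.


Break into single-operator statements:
t1 = p * x
t2 = y + t1


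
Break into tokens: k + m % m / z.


Scan left to right, longest-match per lexeme
Tokens: ID(k), OP(+), ID(m), OP(%), ID(m), OP(/), ID(z)


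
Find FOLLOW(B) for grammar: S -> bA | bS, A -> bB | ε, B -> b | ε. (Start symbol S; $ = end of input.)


$ ∈ FOLLOW(S). For each A -> αBβ: add FIRST(β)\{ε} to FOLLOW(B); if β nullable, add FOLLOW(A).
FOLLOW(B) = {$}


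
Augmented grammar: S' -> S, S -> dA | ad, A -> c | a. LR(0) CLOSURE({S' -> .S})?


Start: S' -> .S
For each item with dot before a nonterminal B, add B -> .γ for every B-production
Closure: [S' -> .S, S -> .dA, S -> .ad]


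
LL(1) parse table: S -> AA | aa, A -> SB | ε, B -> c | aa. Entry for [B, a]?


For [B, a]: 'a' ∈ FIRST(aa)
Entry: B -> aa


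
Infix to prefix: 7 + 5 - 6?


left-to-right (same/higher precedence on left): tree is (- (+ 7 5) 6)
Prefix: - + 7 5 6


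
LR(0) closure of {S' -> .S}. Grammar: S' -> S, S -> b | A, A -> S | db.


Start: S' -> .S
For each item with dot before a nonterminal B, add B -> .γ for every B-production
Closure: [S' -> .S, S -> .b, S -> .A, A -> .S, A -> .db]


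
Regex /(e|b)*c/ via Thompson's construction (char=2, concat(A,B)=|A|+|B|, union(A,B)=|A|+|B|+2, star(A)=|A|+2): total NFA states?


Syntax tree has 3 char leaf(s), 1 union(s), 1 star(s)
chars contribute 3×2 = 6; each union adds +2; each star adds +2
Total: 6 + 2 + 2 = 10 states


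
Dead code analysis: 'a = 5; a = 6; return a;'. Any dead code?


first assignment to a is overwritten before any read
Dead: 'a = 5'


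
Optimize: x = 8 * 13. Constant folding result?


8 * 13 = 104 at compile time
Optimized: x = 104


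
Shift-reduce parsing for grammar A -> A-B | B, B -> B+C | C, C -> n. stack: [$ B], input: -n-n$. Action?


lookahead ∉ {+} so B won't extend; reduce A -> B
Action: reduce (A -> B)


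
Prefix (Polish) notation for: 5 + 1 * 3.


'*' binds tighter: tree is (+ 5 (* 1 3))
Prefix: + 5 * 1 3


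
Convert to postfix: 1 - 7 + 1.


Left to right (same or higher precedence on left)
Postfix: 1 7 - 1 +


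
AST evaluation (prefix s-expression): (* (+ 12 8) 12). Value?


Evaluate inner: (+ 12 8) = 20
Evaluate root: (* 20 12) = 240
Result: 240


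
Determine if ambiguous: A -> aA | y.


right-linear, alternatives start with distinct terminals 'a' vs 'y': unique leftmost derivation
Unambiguous


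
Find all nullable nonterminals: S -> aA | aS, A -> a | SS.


A nonterminal is nullable iff some alternative derives ε (directly, or every symbol in it is nullable)
Nullable: {}


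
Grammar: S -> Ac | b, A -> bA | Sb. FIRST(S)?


Per alternative of S: FIRST(Ac) = {b}; FIRST(b) = {b}
FIRST(S) = {b}


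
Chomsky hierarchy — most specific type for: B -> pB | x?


Right-linear: every RHS is a terminal or a terminal followed by one nonterminal
Classification: Type 3 (Regular)


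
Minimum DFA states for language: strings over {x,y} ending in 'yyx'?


Track the longest suffix of input matching a prefix of 'yyx': 4 classes (prefixes of length 0..3)
Minimal DFA: 4 states


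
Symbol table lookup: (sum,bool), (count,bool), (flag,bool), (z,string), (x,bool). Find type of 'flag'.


Lookup 'flag' → type bool


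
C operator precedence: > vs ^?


'>' is relational (level 7); '^' is bitwise XOR (level 4)
Higher level binds tighter
'>' has higher precedence than '^'


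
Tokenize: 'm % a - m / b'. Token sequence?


Scan left to right, longest-match per lexeme
Tokens: ID(m), OP(%), ID(a), OP(-), ID(m), OP(/), ID(b)


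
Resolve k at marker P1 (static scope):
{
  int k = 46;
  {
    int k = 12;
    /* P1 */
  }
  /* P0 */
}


k declared in the same block as P1
k = 12


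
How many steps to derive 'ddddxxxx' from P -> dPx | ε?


Derivation: P => dPx => ddPxx => dddPxxx => ddddPxxxx => ddddxxxx
Steps: 5


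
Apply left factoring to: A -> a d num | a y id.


Common prefix: 'a'
Factored: A -> a A', A' -> d num | y id


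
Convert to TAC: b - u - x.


Break into single-operator statements:
t1 = b - u
t2 = t1 - x


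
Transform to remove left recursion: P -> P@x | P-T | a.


Left-recursive alternatives: P@x, P-T; non-recursive: a
Introduce P': P -> aP', P' -> @xP' | -TP' | ε


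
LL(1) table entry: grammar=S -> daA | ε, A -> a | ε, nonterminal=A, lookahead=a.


For [A, a]: 'a' ∈ FIRST(a)
Entry: A -> a


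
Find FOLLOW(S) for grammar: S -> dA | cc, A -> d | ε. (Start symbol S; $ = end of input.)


$ ∈ FOLLOW(S). For each A -> αBβ: add FIRST(β)\{ε} to FOLLOW(B); if β nullable, add FOLLOW(A).
FOLLOW(S) = {$}


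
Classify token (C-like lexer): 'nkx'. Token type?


Pattern: letter/underscore followed by alphanumerics, not a keyword
Type: IDENTIFIER


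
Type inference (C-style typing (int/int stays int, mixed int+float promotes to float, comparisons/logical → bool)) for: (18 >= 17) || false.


Operand types: bool || bool
Rule: logical operators take bool operands and yield bool
Result type: bool


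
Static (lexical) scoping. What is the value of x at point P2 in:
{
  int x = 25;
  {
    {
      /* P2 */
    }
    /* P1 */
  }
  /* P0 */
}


P2's block does not declare x; resolves to the enclosing declaration at depth 0
x = 25


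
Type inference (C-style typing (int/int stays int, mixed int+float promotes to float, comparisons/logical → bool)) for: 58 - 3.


Operand types: int - int
Rule: mixed int/float promotes to float; int/int stays int
Result type: int


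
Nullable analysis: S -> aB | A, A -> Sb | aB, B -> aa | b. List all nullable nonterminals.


A nonterminal is nullable iff some alternative derives ε (directly, or every symbol in it is nullable)
Nullable: {}


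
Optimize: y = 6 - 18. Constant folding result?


6 - 18 = -12 at compile time
Optimized: y = -12


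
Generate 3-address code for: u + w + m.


Break into single-operator statements:
t1 = u + w
t2 = t1 + m


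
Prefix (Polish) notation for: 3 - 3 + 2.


left-to-right (same/higher precedence on left): tree is (+ (- 3 3) 2)
Prefix: + - 3 3 2


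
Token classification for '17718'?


Pattern: digits only
Type: INTEGER_LITERAL


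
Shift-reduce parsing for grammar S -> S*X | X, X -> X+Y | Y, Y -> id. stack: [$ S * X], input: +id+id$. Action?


'+' can extend X; shift to build X -> X+Y
Action: shift


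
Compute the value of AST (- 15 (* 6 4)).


Evaluate inner: (* 6 4) = 24
Evaluate root: (- 15 24) = -9
Result: -9


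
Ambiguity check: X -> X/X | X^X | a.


'a/a^a' has two parse trees (no precedence encoded between / and ^)
Ambiguous


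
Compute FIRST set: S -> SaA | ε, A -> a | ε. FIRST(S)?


Per alternative of S: FIRST(SaA) = {a}; FIRST(ε) = {ε}
FIRST(S) = {a, ε}


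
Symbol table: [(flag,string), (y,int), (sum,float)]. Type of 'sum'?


Lookup 'sum' → type float


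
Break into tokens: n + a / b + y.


Scan left to right, longest-match per lexeme
Tokens: ID(n), OP(+), ID(a), OP(/), ID(b), OP(+), ID(y)


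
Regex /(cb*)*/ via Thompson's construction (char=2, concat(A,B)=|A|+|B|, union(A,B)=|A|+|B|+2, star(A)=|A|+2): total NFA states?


Syntax tree has 2 char leaf(s), 0 union(s), 2 star(s)
chars contribute 2×2 = 4; each union adds +2; each star adds +2
Total: 4 + 0 + 4 = 8 states


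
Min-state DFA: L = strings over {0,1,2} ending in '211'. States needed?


Track the longest suffix of input matching a prefix of '211': 4 classes (prefixes of length 0..3)
Minimal DFA: 4 states


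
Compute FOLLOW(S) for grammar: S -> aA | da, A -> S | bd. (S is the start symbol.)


$ ∈ FOLLOW(S). For each A -> αBβ: add FIRST(β)\{ε} to FOLLOW(B); if β nullable, add FOLLOW(A).
FOLLOW(S) = {$}


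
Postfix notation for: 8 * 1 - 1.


Left to right (same or higher precedence on left)
Postfix: 8 1 * 1 -


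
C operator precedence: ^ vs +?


'+' is additive (level 9); '^' is bitwise XOR (level 4)
Higher level binds tighter
'+' has higher precedence than '^'


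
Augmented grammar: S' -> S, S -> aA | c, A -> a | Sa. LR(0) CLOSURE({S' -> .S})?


Start: S' -> .S
For each item with dot before a nonterminal B, add B -> .γ for every B-production
Closure: [S' -> .S, S -> .aA, S -> .c]


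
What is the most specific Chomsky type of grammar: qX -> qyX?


LHS has context (more than one symbol) and |LHS| ≤ |RHS|
Classification: Type 1 (Context-Sensitive)


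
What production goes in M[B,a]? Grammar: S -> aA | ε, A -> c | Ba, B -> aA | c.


For [B, a]: 'a' ∈ FIRST(aA)
Entry: B -> aA


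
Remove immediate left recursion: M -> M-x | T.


Left-recursive alternatives: M-x; non-recursive: T
Introduce M': M -> TM', M' -> -xM' | ε


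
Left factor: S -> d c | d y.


Common prefix: 'd'
Factored: S -> d S', S' -> c | y


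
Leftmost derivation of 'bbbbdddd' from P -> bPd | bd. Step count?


Derivation: P => bPd => bbPdd => bbbPddd => bbbbdddd
Steps: 4


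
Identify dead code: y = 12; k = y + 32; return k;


y is read by k's definition; k is returned
No dead code


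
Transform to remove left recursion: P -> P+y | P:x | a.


Left-recursive alternatives: P+y, P:x; non-recursive: a
Introduce P': P -> aP', P' -> +yP' | :xP' | ε


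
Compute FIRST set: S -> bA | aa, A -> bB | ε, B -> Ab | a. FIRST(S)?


Per alternative of S: FIRST(bA) = {b}; FIRST(aa) = {a}
FIRST(S) = {a, b}


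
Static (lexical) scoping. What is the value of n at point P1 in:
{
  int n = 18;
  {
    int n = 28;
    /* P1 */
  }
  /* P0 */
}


n declared in the same block as P1
n = 28


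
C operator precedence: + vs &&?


'+' is additive (level 9); '&&' is logical AND (level 2)
Higher level binds tighter
'+' has higher precedence than '&&'


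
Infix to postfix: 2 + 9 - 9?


Left to right (same or higher precedence on left)
Postfix: 2 9 + 9 -


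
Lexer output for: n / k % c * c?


Scan left to right, longest-match per lexeme
Tokens: ID(n), OP(/), ID(k), OP(%), ID(c), OP(*), ID(c)


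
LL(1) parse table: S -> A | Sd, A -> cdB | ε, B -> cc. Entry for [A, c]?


For [A, c]: 'c' ∈ FIRST(cdB)
Entry: A -> cdB
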